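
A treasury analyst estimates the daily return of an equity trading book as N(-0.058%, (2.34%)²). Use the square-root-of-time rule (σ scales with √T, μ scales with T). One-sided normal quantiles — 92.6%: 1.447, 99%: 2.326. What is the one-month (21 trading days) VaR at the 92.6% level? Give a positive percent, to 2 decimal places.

16.73%

σ_{21d} = 2.34% × √21 = 10.723%; μ_{21d} = 21 × -0.058% = -1.218%.
VaR = −(-1.218%) + 1.447 × 10.723% = 16.734%.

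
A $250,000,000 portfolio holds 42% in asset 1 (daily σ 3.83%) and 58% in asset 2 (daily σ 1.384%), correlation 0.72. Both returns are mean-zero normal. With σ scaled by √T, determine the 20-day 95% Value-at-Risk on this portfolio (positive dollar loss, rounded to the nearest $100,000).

$41,500,000

σ_p = √(0.42²·3.83² + 0.58²·1.384² + 2·0.72·0.42·0.58·3.83·1.384) = 2.256%.
σ_{20d} = 2.256% × √20 = 10.089%.
z(95%) = 1.645.
VaR = 1.645 × 10.089% = 16.596%; on $250,000,000 that is $41,490,000.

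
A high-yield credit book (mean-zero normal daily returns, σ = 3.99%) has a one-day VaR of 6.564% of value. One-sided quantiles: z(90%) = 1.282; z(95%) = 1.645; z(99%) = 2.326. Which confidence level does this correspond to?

95%

Implied z = VaR/σ = 6.564 / 3.99 = 1.645.
This matches z(95%) = 1.645.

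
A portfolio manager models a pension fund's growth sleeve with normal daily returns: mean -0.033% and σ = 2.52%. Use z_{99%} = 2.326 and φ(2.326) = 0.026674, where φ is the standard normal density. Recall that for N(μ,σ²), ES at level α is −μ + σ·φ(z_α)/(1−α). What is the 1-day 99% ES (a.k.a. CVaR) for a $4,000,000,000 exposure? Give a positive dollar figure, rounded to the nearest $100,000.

Tail multiplier: φ(z)/(1−α) = 0.026674 / 0.01 = 2.667.
ES = −(-0.033%) + 2.52% × 2.667 = 6.754%.
On $4,000,000,000: 0.06754 × $4,000,000,000 = $270,160,000.

$270,200,000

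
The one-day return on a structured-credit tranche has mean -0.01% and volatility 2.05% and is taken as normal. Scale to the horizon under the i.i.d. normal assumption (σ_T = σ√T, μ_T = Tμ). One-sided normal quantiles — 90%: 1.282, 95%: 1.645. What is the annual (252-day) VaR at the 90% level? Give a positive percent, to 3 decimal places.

σ_{252d} = 2.05% × √252 = 32.543%; μ_{252d} = 252 × -0.01% = -2.520%.
VaR = −(-2.520%) + 1.282 × 32.543% = 44.240%.

44.240%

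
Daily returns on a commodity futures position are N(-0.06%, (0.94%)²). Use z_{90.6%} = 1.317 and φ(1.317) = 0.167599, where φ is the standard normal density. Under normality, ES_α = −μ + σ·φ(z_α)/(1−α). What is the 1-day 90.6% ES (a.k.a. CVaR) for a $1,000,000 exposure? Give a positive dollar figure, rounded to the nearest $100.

Tail multiplier: φ(z)/(1−α) = 0.167599 / 0.094 = 1.783.
ES = −(-0.06%) + 0.94% × 1.783 = 1.736%.
On $1,000,000: 0.01736 × $1,000,000 = $17,360.

$17,400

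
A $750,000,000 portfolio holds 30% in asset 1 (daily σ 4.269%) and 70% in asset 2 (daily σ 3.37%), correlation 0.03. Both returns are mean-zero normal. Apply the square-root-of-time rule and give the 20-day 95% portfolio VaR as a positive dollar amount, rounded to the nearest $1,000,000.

σ_p = √(0.3²·4.269² + 0.7²·3.37² + 2·0.03·0.3·0.7·4.269·3.37) = 2.718%.
σ_{20d} = 2.718% × √20 = 12.155%.
z(95%) = 1.645.
VaR = 1.645 × 12.155% = 19.995%; on $750,000,000 that is $149,962,500.

$150,000,000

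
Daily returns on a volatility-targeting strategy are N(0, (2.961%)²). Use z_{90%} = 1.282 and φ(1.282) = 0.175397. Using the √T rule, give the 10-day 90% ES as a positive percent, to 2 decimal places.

σ_{10d} = 2.961% × √10 = 9.364%.
ES multiplier = φ(z)/(1−α) = 0.175397/0.1 = 1.754.
ES = 9.364% × 1.754 = 16.424%.

16.42%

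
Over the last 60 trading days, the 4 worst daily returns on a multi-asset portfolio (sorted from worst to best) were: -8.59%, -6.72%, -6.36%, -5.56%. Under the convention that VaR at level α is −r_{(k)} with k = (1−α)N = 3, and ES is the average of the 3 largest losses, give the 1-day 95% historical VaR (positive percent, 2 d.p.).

k = 3; the 3rd lowest return is -6.36%, so VaR = 6.36%.

6.36%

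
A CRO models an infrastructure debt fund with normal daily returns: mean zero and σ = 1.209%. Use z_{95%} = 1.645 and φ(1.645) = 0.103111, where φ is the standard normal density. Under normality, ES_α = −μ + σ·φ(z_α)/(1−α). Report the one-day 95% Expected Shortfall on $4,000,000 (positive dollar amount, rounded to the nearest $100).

Tail multiplier: φ(z)/(1−α) = 0.103111 / 0.05 = 2.062.
ES = 1.209% × 2.062 = 2.493%.
On $4,000,000: 0.02493 × $4,000,000 = $99,720.

$99,700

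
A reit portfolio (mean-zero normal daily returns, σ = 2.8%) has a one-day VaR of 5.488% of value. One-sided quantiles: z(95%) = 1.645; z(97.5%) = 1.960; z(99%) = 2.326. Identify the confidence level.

Implied z = VaR/σ = 5.488 / 2.8 = 1.960.
This matches z(97.5%) = 1.960.

97.5%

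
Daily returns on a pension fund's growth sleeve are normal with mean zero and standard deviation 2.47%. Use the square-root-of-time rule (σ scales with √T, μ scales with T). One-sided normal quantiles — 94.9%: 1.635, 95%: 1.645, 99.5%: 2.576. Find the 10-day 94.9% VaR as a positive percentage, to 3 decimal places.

σ_{10d} = 2.47% × √10 = 7.811%.
VaR = 1.635 × 7.811% = 12.771%.

12.771%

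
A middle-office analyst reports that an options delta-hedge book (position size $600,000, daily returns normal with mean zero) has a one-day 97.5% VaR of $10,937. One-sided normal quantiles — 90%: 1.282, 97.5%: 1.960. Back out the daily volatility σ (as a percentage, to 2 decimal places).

0.93%

VaR as a fraction: $10,937 / $600,000 = 1.823%.
σ = VaR / z = 1.823% / 1.960 = 0.930%.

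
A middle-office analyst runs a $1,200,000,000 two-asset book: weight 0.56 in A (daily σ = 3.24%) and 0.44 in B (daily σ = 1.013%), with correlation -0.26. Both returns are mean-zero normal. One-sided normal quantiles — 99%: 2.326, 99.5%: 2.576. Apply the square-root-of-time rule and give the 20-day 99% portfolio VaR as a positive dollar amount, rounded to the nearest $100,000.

σ_p = √(0.56²·3.24² + 0.44²·1.013² + 2·-0.26·0.56·0.44·3.24·1.013) = 1.752%.
σ_{20d} = 1.752% × √20 = 7.835%.
VaR = 2.326 × 7.835% = 18.224%; on $1,200,000,000 that is $218,688,000.

$218,700,000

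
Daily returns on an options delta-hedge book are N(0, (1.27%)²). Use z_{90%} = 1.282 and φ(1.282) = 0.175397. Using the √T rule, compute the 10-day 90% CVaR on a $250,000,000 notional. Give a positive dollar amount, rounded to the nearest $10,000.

$17,610,000

σ_{10d} = 1.27% × √10 = 4.016%.
ES multiplier = φ(z)/(1−α) = 0.175397/0.1 = 1.754.
ES = 4.016% × 1.754 = 7.044%; on $250,000,000: $17,610,000.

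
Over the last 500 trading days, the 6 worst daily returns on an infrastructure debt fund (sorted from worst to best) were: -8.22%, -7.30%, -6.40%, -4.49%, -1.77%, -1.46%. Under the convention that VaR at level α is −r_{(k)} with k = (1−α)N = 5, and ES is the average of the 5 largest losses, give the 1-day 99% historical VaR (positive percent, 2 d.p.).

1.77%

k = 5; the 5th lowest return is -1.77%, so VaR = 1.77%.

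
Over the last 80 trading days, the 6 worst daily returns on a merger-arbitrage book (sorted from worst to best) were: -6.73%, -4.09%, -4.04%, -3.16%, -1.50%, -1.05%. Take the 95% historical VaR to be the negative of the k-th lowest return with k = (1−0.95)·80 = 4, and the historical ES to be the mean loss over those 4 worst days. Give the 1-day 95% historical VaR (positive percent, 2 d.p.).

3.16%

k = 4; the 4th lowest return is -3.16%, so VaR = 3.16%.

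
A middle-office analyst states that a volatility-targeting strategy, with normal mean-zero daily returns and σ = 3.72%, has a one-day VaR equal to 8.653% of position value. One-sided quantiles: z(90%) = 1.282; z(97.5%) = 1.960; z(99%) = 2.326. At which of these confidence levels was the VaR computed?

99%

Implied z = VaR/σ = 8.653 / 3.72 = 2.326.
This matches z(99%) = 2.326.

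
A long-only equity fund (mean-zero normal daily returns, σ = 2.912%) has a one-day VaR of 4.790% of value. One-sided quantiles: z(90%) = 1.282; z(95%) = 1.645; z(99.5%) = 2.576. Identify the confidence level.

95%

Implied z = VaR/σ = 4.790 / 2.912 = 1.645.
This matches z(95%) = 1.645.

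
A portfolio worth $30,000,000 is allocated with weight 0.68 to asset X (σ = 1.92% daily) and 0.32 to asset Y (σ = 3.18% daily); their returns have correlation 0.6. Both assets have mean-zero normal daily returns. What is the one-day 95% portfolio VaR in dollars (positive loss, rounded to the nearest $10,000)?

σ_p² = 0.68²·1.92² + 0.32²·3.18² + 2·0.6·0.68·0.32·1.92·3.18 = 4.3344 (%²).
σ_p = √4.3344 = 2.082%.
At 95%, z = 1.645.
VaR = 1.645 × 2.082% = 3.425%; on $30,000,000 that is $1,027,500.

$1,030,000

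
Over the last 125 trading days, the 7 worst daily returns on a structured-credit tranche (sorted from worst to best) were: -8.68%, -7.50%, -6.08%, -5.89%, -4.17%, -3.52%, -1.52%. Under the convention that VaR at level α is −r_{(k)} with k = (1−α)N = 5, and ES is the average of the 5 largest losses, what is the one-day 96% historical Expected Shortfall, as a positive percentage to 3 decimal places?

The 5 worst returns sum to -32.32%.
ES = −(-32.32%) / 5 = 6.464%.

6.464%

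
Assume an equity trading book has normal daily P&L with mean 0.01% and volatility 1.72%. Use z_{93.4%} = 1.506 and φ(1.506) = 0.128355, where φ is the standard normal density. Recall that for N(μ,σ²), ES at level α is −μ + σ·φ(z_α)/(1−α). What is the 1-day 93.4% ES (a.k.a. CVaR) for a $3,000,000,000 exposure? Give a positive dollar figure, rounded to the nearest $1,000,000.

Tail multiplier: φ(z)/(1−α) = 0.128355 / 0.066 = 1.945.
ES = −(0.01%) + 1.72% × 1.945 = 3.335%.
On $3,000,000,000: 0.03335 × $3,000,000,000 = $100,050,000.

$100,000,000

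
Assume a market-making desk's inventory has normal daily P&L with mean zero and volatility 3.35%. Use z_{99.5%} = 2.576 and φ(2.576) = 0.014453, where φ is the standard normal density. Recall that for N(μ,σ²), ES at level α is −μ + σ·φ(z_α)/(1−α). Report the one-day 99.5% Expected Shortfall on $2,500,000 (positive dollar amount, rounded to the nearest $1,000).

Tail multiplier: φ(z)/(1−α) = 0.014453 / 0.005 = 2.891.
ES = 3.35% × 2.891 = 9.685%.
On $2,500,000: 0.09685 × $2,500,000 = $242,125.

$242,000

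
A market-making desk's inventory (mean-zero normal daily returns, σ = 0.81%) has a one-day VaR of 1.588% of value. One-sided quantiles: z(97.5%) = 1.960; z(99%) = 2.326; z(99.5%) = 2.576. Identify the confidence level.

Implied z = VaR/σ = 1.588 / 0.81 = 1.960.
This matches z(97.5%) = 1.960.

97.5%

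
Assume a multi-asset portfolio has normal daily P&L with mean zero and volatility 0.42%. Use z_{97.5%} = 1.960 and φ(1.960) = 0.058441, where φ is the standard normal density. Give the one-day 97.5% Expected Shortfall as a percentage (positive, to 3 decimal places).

0.982%

Tail multiplier: φ(z)/(1−α) = 0.058441 / 0.025 = 2.338.
ES = 0.42% × 2.338 = 0.982%.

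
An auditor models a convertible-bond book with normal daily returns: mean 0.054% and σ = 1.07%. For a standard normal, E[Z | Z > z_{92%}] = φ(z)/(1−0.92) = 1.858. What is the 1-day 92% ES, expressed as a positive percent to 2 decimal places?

1.93%

ES = −(0.054%) + 1.07% × 1.858 = 1.934%.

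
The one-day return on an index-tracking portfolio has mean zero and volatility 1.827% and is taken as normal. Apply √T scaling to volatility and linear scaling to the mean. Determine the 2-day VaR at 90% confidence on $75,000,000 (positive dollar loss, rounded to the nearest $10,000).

$2,480,000

At 90%, z = 1.282.
σ_{2d} = 1.827% × √2 = 2.584%.
VaR = 1.282 × 2.584% = 3.313%.
On $75,000,000: 0.03313 × $75,000,000 = $2,484,750.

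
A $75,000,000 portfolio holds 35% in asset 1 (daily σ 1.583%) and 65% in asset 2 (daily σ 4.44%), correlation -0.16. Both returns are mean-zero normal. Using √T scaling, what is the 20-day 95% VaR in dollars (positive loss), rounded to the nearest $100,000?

σ_p = √(0.35²·1.583² + 0.65²·4.44² + 2·-0.16·0.35·0.65·1.583·4.44) = 2.850%.
σ_{20d} = 2.850% × √20 = 12.746%.
z(95%) = 1.645.
VaR = 1.645 × 12.746% = 20.967%; on $75,000,000 that is $15,725,250.

$15,700,000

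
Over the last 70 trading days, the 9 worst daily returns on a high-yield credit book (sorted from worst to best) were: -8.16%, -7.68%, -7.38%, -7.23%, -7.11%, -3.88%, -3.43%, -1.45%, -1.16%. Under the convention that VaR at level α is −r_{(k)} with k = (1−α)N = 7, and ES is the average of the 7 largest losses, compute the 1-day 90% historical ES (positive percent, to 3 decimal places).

6.410%

The 7 worst returns sum to -44.87%.
ES = −(-44.87%) / 7 = 6.41% ≈ 6.410%.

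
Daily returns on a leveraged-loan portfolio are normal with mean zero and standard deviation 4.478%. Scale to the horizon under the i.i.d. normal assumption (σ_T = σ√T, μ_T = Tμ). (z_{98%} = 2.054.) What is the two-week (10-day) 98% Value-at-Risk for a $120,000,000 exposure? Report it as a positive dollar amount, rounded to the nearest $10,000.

$34,900,000

σ_{10d} = 4.478% × √10 = 14.161%.
VaR = 2.054 × 14.161% = 29.087%.
On $120,000,000: 0.29087 × $120,000,000 = $34,904,400.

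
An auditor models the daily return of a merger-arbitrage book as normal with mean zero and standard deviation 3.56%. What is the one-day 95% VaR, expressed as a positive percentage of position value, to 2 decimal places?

At 95% one-sided, z = 1.645.
VaR = z·σ = 1.645 × 3.56% = 5.856%.

5.86%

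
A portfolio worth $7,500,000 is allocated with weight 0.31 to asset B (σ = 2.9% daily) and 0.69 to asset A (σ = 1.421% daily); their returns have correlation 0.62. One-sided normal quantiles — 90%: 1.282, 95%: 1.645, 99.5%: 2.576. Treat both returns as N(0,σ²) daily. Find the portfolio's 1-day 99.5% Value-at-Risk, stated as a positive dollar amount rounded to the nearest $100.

σ_p² = 0.31²·2.9² + 0.69²·1.421² + 2·0.62·0.31·0.69·2.9·1.421 = 2.8626 (%²).
σ_p = √2.8626 = 1.692%.
VaR = 2.576 × 1.692% = 4.359%; on $7,500,000 that is $326,925.

$326,900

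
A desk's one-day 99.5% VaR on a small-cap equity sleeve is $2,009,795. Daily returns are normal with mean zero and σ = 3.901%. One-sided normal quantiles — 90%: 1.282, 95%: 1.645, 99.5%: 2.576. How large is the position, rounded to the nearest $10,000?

$20,000,000

VaR as a fraction of value: z·σ = 2.576 × 3.901% = 10.049%.
Position = $2,009,795 / 0.10049 = $19,999,998.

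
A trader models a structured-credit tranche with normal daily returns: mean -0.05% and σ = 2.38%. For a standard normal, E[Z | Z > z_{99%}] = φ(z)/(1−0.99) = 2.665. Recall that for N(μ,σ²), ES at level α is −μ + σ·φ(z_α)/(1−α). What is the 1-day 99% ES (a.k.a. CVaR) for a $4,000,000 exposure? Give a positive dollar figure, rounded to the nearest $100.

$255,700

ES = −(-0.05%) + 2.38% × 2.665 = 6.393%.
On $4,000,000: 0.06393 × $4,000,000 = $255,720.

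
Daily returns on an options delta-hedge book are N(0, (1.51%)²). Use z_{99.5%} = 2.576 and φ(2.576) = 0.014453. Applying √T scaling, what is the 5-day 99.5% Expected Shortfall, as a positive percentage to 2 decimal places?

σ_{5d} = 1.51% × √5 = 3.376%.
ES multiplier = φ(z)/(1−α) = 0.014453/0.005 = 2.891.
ES = 3.376% × 2.891 = 9.760%.

9.76%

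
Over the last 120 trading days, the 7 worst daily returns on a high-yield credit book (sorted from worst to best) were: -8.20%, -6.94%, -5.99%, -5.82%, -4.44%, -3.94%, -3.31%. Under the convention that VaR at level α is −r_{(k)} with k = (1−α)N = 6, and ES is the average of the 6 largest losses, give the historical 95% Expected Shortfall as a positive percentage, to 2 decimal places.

The 6 worst returns sum to -35.33%.
ES = −(-35.33%) / 6 = 5.8883…% ≈ 5.89%.

5.89%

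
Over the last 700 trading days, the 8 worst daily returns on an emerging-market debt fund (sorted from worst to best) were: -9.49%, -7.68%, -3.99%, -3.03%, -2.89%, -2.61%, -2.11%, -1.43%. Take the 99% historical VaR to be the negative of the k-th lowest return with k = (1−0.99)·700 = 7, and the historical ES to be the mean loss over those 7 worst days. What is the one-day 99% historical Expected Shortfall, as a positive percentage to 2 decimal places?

The 7 worst returns sum to -31.80%.
ES = −(-31.80%) / 7 = 4.5428…% ≈ 4.54%.

4.54%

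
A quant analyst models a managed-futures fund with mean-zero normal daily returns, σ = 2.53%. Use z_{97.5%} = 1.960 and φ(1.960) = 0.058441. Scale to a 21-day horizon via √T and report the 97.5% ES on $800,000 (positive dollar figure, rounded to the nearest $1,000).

$217,000

σ_{21d} = 2.53% × √21 = 11.594%.
ES multiplier = φ(z)/(1−α) = 0.058441/0.025 = 2.338.
ES = 11.594% × 2.338 = 27.107%; on $800,000: $216,856.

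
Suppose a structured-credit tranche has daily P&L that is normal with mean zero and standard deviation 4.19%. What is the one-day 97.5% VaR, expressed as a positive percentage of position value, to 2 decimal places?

8.21%

At 97.5% one-sided, z = 1.960.
VaR = z·σ = 1.960 × 4.19% = 8.212%.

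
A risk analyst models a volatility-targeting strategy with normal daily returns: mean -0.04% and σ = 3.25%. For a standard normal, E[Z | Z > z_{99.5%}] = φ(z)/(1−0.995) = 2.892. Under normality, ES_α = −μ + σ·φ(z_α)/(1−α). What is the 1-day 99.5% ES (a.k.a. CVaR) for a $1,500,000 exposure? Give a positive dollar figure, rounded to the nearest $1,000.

$142,000

ES = −(-0.04%) + 3.25% × 2.892 = 9.439%.
On $1,500,000: 0.09439 × $1,500,000 = $141,585.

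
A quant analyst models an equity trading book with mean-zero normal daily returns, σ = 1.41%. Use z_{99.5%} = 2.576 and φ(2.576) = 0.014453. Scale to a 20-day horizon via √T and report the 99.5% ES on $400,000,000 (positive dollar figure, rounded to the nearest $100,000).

$72,900,000

σ_{20d} = 1.41% × √20 = 6.306%.
ES multiplier = φ(z)/(1−α) = 0.014453/0.005 = 2.891.
ES = 6.306% × 2.891 = 18.231%; on $400,000,000: $72,924,000.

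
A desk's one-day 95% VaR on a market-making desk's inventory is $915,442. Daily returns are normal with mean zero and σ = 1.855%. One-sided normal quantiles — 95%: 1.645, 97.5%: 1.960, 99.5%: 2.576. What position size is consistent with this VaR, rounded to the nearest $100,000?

VaR as a fraction of value: z·σ = 1.645 × 1.855% = 3.05147%.
Position = $915,442 / 0.0305148 = $29,999,984.

$30,000,000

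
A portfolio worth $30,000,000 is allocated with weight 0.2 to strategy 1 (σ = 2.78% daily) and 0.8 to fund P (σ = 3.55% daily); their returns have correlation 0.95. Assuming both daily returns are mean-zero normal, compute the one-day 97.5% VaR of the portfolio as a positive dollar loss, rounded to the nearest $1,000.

σ_p² = 0.2²·2.78² + 0.8²·3.55² + 2·0.95·0.2·0.8·2.78·3.55 = 11.3749 (%²).
σ_p = √11.3749 = 3.373%.
At 97.5%, z = 1.960.
VaR = 1.960 × 3.373% = 6.611%; on $30,000,000 that is $1,983,300.

$1,983,000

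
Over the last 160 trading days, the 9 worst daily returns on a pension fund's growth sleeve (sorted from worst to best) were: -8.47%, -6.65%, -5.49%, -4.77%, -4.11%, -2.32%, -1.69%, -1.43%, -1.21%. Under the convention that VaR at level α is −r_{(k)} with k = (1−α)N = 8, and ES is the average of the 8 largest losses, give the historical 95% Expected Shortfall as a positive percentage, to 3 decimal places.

4.366%

The 8 worst returns sum to -34.93%.
ES = −(-34.93%) / 8 = 4.36625% ≈ 4.366%.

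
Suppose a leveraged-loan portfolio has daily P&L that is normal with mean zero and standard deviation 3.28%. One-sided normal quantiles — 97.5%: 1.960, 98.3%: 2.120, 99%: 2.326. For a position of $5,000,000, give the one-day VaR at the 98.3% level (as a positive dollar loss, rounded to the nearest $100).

$347,700

VaR = z·σ = 2.120 × 3.28% = 6.954%.
On $5,000,000: 0.06954 × $5,000,000 = $347,700.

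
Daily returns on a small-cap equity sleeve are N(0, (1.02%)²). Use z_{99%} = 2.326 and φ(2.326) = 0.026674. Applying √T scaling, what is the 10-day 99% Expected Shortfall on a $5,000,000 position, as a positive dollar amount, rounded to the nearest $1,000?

σ_{10d} = 1.02% × √10 = 3.226%.
ES multiplier = φ(z)/(1−α) = 0.026674/0.01 = 2.667.
ES = 3.226% × 2.667 = 8.604%; on $5,000,000: $430,200.

$430,000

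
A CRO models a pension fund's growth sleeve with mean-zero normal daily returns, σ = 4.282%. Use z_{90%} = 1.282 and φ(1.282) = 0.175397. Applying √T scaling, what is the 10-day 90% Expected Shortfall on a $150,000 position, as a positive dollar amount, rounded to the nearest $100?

$35,600

σ_{10d} = 4.282% × √10 = 13.541%.
ES multiplier = φ(z)/(1−α) = 0.175397/0.1 = 1.754.
ES = 13.541% × 1.754 = 23.751%; on $150,000: $35,626.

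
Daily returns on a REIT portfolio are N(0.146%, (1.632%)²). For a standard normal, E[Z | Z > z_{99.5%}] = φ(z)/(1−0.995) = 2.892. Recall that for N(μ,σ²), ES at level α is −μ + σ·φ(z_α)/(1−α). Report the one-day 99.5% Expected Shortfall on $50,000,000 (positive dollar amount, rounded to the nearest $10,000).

$2,290,000

ES = −(0.146%) + 1.632% × 2.892 = 4.574%.
On $50,000,000: 0.04574 × $50,000,000 = $2,287,000.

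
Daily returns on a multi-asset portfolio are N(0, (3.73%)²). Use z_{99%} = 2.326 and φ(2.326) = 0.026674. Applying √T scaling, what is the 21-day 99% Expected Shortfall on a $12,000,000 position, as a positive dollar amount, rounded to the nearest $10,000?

σ_{21d} = 3.73% × √21 = 17.093%.
ES multiplier = φ(z)/(1−α) = 0.026674/0.01 = 2.667.
ES = 17.093% × 2.667 = 45.587%; on $12,000,000: $5,470,440.

$5,470,000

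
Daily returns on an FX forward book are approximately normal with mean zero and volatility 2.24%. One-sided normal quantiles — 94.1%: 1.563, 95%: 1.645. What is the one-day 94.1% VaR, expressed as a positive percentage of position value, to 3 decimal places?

3.501%

VaR = z·σ = 1.563 × 2.24% = 3.501%.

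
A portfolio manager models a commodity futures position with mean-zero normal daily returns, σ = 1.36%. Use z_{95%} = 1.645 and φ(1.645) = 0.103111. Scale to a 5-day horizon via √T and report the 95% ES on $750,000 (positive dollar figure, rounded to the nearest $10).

σ_{5d} = 1.36% × √5 = 3.041%.
ES multiplier = φ(z)/(1−α) = 0.103111/0.05 = 2.062.
ES = 3.041% × 2.062 = 6.271%; on $750,000: $47,032.

$47,030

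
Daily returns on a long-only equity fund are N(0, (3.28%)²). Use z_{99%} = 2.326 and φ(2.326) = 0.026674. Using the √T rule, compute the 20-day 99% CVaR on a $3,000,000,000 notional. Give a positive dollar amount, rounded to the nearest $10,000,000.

σ_{20d} = 3.28% × √20 = 14.669%.
ES multiplier = φ(z)/(1−α) = 0.026674/0.01 = 2.667.
ES = 14.669% × 2.667 = 39.122%; on $3,000,000,000: $1,173,660,000.

$1,170,000,000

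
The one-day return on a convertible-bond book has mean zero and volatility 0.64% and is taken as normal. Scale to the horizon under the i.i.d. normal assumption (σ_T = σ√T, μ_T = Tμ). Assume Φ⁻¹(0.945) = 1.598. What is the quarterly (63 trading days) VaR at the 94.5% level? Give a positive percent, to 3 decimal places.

8.118%

σ_{63d} = 0.64% × √63 = 5.080%.
VaR = 1.598 × 5.080% = 8.118%.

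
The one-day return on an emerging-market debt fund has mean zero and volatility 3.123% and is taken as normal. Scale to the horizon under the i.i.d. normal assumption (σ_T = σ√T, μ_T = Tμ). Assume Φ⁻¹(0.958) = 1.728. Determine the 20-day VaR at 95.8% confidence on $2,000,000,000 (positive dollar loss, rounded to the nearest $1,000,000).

$483,000,000

σ_{20d} = 3.123% × √20 = 13.966%.
VaR = 1.728 × 13.966% = 24.133%.
On $2,000,000,000: 0.24133 × $2,000,000,000 = $482,660,000.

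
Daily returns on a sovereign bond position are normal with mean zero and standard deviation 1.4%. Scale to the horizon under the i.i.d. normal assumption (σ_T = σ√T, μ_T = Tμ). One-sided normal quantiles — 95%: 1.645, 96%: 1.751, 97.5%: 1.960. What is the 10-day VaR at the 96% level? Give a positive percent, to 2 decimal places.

7.75%

σ_{10d} = 1.4% × √10 = 4.427%.
VaR = 1.751 × 4.427% = 7.752%.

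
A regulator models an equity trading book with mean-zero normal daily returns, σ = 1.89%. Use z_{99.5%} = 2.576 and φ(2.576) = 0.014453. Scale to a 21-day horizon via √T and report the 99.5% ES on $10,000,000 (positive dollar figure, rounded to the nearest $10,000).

σ_{21d} = 1.89% × √21 = 8.661%.
ES multiplier = φ(z)/(1−α) = 0.014453/0.005 = 2.891.
ES = 8.661% × 2.891 = 25.039%; on $10,000,000: $2,503,900.

$2,500,000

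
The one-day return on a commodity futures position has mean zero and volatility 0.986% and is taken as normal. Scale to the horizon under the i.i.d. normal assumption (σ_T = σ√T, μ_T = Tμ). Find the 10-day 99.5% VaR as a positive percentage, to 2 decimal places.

At 99.5%, z = 2.576.
σ_{10d} = 0.986% × √10 = 3.118%.
VaR = 2.576 × 3.118% = 8.032%.

8.03%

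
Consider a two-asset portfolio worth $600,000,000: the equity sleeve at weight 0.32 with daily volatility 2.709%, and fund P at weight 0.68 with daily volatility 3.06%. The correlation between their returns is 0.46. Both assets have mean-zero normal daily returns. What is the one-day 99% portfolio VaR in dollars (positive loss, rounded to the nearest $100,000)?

σ_p² = 0.32²·2.709² + 0.68²·3.06² + 2·0.46·0.32·0.68·2.709·3.06 = 6.7407 (%²).
σ_p = √6.7407 = 2.596%.
At 99%, z = 2.326.
VaR = 2.326 × 2.596% = 6.038%; on $600,000,000 that is $36,228,000.

$36,200,000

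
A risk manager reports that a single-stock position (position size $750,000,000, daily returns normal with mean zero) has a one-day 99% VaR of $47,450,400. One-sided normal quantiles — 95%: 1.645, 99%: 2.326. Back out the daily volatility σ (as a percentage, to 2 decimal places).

VaR as a fraction: $47,450,400 / $750,000,000 = 6.327%.
σ = VaR / z = 6.327% / 2.326 = 2.720%.

2.72%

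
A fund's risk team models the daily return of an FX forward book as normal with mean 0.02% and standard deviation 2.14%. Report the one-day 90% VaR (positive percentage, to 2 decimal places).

At 90% one-sided, z = 1.282.
VaR = −μ + z·σ = −(0.02%) + 1.282 × 2.14% = 2.723%.

2.72%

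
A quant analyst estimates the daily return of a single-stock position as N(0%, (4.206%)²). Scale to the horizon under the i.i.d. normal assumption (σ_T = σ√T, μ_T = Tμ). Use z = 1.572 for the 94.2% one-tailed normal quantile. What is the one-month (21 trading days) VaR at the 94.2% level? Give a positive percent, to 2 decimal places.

30.30%

σ_{21d} = 4.206% × √21 = 19.274%.
VaR = 1.572 × 19.274% = 30.299%.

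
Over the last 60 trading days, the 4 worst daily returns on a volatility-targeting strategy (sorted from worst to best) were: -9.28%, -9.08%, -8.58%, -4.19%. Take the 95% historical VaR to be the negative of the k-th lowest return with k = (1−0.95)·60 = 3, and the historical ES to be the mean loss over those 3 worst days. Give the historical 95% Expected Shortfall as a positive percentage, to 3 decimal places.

8.980%

The 3 worst returns sum to -26.94%.
ES = −(-26.94%) / 3 = 8.98% ≈ 8.980%.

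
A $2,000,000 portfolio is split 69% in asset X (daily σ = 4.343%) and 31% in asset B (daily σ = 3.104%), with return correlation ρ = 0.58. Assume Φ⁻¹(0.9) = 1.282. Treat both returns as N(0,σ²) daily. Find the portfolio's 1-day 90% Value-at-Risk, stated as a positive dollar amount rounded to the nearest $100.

σ_p² = 0.69²·4.343² + 0.31²·3.104² + 2·0.58·0.69·0.31·4.343·3.104 = 13.2508 (%²).
σ_p = √13.2508 = 3.640%.
VaR = 1.282 × 3.640% = 4.666%; on $2,000,000 that is $93,320.

$93,300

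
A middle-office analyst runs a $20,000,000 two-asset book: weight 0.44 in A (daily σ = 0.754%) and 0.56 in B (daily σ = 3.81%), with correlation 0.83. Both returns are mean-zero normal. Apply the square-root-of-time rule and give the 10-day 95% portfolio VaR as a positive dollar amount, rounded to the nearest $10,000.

σ_p = √(0.44²·0.754² + 0.56²·3.81² + 2·0.83·0.44·0.56·0.754·3.81) = 2.416%.
σ_{10d} = 2.416% × √10 = 7.640%.
z(95%) = 1.645.
VaR = 1.645 × 7.640% = 12.568%; on $20,000,000 that is $2,513,600.

$2,510,000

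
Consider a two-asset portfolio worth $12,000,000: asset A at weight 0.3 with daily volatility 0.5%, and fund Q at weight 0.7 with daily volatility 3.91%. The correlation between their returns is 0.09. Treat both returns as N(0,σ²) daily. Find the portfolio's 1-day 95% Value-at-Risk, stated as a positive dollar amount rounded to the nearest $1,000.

$544,000

σ_p² = 0.3²·0.5² + 0.7²·3.91² + 2·0.09·0.3·0.7·0.5·3.91 = 7.5876 (%²).
σ_p = √7.5876 = 2.755%.
At 95%, z = 1.645.
VaR = 1.645 × 2.755% = 4.532%; on $12,000,000 that is $543,840.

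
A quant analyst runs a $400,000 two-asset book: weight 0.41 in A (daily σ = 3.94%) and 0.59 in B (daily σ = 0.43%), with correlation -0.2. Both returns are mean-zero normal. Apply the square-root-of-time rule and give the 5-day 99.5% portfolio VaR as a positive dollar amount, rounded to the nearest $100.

σ_p = √(0.41²·3.94² + 0.59²·0.43² + 2·-0.2·0.41·0.59·3.94·0.43) = 1.584%.
σ_{5d} = 1.584% × √5 = 3.542%.
z(99.5%) = 2.576.
VaR = 2.576 × 3.542% = 9.124%; on $400,000 that is $36,496.

$36,500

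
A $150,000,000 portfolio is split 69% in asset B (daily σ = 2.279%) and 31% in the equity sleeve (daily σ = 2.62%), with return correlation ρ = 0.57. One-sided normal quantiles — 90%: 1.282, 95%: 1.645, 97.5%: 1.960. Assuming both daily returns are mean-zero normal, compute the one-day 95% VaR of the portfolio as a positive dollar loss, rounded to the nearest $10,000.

σ_p² = 0.69²·2.279² + 0.31²·2.62² + 2·0.57·0.69·0.31·2.279·2.62 = 4.5885 (%²).
σ_p = √4.5885 = 2.142%.
VaR = 1.645 × 2.142% = 3.524%; on $150,000,000 that is $5,286,000.

$5,290,000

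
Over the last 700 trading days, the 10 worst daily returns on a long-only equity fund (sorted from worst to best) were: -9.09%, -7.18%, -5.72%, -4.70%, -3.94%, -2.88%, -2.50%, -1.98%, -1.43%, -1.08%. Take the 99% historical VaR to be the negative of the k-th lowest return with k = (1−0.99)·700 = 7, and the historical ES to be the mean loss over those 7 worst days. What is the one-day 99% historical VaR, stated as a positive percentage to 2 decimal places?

k = 7; the 7th lowest return is -2.50%, so VaR = 2.50%.

2.50%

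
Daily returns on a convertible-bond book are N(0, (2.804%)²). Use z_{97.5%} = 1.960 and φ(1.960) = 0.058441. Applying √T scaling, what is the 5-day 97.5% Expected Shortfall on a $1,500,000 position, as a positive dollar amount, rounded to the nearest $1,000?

σ_{5d} = 2.804% × √5 = 6.270%.
ES multiplier = φ(z)/(1−α) = 0.058441/0.025 = 2.338.
ES = 6.270% × 2.338 = 14.659%; on $1,500,000: $219,885.

$220,000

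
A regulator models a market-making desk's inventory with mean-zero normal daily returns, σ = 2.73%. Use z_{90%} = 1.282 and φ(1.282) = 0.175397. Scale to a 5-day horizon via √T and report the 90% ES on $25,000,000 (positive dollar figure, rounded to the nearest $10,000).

$2,680,000

σ_{5d} = 2.73% × √5 = 6.104%.
ES multiplier = φ(z)/(1−α) = 0.175397/0.1 = 1.754.
ES = 6.104% × 1.754 = 10.706%; on $25,000,000: $2,676,500.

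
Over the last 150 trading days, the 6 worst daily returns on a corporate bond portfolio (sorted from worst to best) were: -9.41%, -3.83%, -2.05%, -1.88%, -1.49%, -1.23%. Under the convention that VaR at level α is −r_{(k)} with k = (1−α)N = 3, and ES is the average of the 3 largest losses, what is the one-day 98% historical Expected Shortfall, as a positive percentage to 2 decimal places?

The 3 worst returns sum to -15.29%.
ES = −(-15.29%) / 3 = 5.0966…% ≈ 5.10%.

5.10%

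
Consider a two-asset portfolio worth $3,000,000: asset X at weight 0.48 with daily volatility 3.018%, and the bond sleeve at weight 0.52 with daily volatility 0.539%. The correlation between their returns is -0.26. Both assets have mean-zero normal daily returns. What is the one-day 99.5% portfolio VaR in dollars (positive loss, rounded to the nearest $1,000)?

$108,000

σ_p² = 0.48²·3.018² + 0.52²·0.539² + 2·-0.26·0.48·0.52·3.018·0.539 = 1.9660 (%²).
σ_p = √1.9660 = 1.402%.
At 99.5%, z = 2.576.
VaR = 2.576 × 1.402% = 3.612%; on $3,000,000 that is $108,360.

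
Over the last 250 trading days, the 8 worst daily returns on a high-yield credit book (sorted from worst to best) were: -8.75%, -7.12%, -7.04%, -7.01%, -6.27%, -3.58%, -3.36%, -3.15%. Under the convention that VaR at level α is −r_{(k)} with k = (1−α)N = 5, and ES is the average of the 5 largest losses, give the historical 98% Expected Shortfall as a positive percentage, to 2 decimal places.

7.24%

The 5 worst returns sum to -36.19%.
ES = −(-36.19%) / 5 = 7.238% ≈ 7.24%.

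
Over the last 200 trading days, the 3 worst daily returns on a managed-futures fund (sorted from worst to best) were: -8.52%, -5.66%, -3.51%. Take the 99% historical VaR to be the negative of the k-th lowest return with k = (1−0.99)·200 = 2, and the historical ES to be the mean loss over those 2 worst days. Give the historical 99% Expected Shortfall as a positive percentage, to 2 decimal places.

The 2 worst returns sum to -14.18%.
ES = −(-14.18%) / 2 = 7.09%.

7.09%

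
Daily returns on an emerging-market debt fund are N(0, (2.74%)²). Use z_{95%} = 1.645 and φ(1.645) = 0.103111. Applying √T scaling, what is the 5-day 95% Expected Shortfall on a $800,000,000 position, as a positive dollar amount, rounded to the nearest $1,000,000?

σ_{5d} = 2.74% × √5 = 6.127%.
ES multiplier = φ(z)/(1−α) = 0.103111/0.05 = 2.062.
ES = 6.127% × 2.062 = 12.634%; on $800,000,000: $101,072,000.

$101,000,000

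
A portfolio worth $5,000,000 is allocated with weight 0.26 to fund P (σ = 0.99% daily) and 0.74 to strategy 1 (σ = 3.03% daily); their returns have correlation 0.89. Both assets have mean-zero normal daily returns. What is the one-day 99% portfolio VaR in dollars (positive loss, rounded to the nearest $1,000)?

$288,000

σ_p² = 0.26²·0.99² + 0.74²·3.03² + 2·0.89·0.26·0.74·0.99·3.03 = 6.1210 (%²).
σ_p = √6.1210 = 2.474%.
At 99%, z = 2.326.
VaR = 2.326 × 2.474% = 5.755%; on $5,000,000 that is $287,750.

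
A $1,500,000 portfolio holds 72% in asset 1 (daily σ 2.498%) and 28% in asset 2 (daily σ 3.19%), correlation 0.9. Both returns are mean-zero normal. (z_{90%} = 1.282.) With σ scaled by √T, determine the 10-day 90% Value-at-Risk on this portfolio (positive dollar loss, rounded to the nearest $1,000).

σ_p = √(0.72²·2.498² + 0.28²·3.19² + 2·0.9·0.72·0.28·2.498·3.19) = 2.631%.
σ_{10d} = 2.631% × √10 = 8.320%.
VaR = 1.282 × 8.320% = 10.666%; on $1,500,000 that is $159,990.

$160,000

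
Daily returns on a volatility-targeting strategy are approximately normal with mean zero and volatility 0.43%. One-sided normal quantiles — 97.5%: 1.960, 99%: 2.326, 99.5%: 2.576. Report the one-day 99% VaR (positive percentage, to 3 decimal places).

1.000%

VaR = z·σ = 2.326 × 0.43% = 1.000%.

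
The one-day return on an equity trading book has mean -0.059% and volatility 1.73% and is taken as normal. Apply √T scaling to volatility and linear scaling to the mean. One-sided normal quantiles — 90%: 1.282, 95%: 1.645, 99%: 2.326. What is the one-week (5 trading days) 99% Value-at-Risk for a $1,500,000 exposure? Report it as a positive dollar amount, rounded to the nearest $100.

$139,400

σ_{5d} = 1.73% × √5 = 3.868%; μ_{5d} = 5 × -0.059% = -0.295%.
VaR = −(-0.295%) + 2.326 × 3.868% = 9.292%.
On $1,500,000: 0.09292 × $1,500,000 = $139,380.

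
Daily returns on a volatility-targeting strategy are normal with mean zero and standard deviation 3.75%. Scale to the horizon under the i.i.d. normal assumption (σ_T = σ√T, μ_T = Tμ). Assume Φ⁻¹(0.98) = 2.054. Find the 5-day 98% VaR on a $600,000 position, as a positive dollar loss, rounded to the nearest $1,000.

$103,000

σ_{5d} = 3.75% × √5 = 8.385%.
VaR = 2.054 × 8.385% = 17.223%.
On $600,000: 0.17223 × $600,000 = $103,338.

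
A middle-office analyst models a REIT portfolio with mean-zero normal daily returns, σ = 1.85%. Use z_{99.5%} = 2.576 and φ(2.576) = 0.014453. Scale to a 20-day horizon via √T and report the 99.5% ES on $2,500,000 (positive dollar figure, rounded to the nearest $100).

σ_{20d} = 1.85% × √20 = 8.273%.
ES multiplier = φ(z)/(1−α) = 0.014453/0.005 = 2.891.
ES = 8.273% × 2.891 = 23.917%; on $2,500,000: $597,925.

$597,900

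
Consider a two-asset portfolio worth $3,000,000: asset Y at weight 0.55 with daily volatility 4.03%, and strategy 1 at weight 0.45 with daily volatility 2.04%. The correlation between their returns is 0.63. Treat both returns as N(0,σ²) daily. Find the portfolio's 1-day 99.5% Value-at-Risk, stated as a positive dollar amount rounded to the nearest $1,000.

σ_p² = 0.55²·4.03² + 0.45²·2.04² + 2·0.63·0.55·0.45·4.03·2.04 = 8.3194 (%²).
σ_p = √8.3194 = 2.884%.
At 99.5%, z = 2.576.
VaR = 2.576 × 2.884% = 7.429%; on $3,000,000 that is $222,870.

$223,000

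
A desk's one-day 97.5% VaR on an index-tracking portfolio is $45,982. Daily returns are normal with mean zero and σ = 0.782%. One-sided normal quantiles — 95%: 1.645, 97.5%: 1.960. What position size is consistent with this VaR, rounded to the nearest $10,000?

$3,000,000

VaR as a fraction of value: z·σ = 1.960 × 0.782% = 1.53272%.
Position = $45,982 / 0.0153272 = $3,000,026.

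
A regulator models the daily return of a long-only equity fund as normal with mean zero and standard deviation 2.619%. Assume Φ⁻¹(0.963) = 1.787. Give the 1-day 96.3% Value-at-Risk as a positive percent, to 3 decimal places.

VaR = z·σ = 1.787 × 2.619% = 4.680%.

4.680%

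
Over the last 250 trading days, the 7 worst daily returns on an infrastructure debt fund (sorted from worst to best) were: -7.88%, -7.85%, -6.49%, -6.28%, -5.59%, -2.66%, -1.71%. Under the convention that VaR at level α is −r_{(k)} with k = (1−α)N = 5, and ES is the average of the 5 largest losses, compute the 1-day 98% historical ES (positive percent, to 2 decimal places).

6.82%

The 5 worst returns sum to -34.09%.
ES = −(-34.09%) / 5 = 6.818% ≈ 6.82%.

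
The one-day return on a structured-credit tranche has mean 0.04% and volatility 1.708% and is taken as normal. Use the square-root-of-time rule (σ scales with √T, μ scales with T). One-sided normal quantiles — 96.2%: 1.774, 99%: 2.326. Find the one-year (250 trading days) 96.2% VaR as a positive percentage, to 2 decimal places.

37.91%

σ_{250d} = 1.708% × √250 = 27.006%; μ_{250d} = 250 × 0.04% = 10.000%.
VaR = −(10.000%) + 1.774 × 27.006% = 37.909%.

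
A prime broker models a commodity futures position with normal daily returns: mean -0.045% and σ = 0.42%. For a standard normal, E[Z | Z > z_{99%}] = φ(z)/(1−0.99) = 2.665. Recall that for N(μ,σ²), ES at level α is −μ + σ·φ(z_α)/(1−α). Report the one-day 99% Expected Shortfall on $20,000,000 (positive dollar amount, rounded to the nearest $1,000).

ES = −(-0.045%) + 0.42% × 2.665 = 1.164%.
On $20,000,000: 0.01164 × $20,000,000 = $232,800.

$233,000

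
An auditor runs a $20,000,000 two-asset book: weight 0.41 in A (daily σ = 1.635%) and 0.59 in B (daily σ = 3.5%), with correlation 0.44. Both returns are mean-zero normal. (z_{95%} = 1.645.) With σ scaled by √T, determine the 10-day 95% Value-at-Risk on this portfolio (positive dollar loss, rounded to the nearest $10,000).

σ_p = √(0.41²·1.635² + 0.59²·3.5² + 2·0.44·0.41·0.59·1.635·3.5) = 2.436%.
σ_{10d} = 2.436% × √10 = 7.703%.
VaR = 1.645 × 7.703% = 12.671%; on $20,000,000 that is $2,534,200.

$2,530,000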